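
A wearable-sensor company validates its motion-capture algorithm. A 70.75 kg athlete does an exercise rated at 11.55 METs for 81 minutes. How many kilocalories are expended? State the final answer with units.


kcal = MET * mass * time_hr
Convert time: 81 min = 1.35 hr
kcal = 11.55 * 70.75 * 1.35
kcal = 1103.1694 kcal

1103.1694 kcal


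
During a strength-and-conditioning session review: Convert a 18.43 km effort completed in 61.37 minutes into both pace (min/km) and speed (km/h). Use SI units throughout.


Pace = time / distance = 61.37 min / 18.43 km = 3.3299 min/km
Speed = distance / time_in_hours = 18.43 / 1.0228 hr
Speed = 18.0186 km/h

3.3299 min/km, 18.0186 km/h


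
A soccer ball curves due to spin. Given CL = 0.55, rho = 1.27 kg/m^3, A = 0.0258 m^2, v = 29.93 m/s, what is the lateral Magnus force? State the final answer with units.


FM = 0.5 * CL * rho * A * v^2
FM = 0.5 * 0.55 * 1.27 * 0.0258 * 29.93^2
v^2 = 895.8049
FM = 0.5 * 0.55 * 1.27 * 0.0258 * 895.8049 = 8.0718 N

8.0718 N


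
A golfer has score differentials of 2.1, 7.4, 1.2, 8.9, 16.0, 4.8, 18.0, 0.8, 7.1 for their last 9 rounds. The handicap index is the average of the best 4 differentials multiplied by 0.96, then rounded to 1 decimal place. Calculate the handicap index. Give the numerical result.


All differentials: 2.1, 7.4, 1.2, 8.9, 16.0, 4.8, 18.0, 0.8, 7.1
Sorted: 0.8, 1.2, 2.1, 4.8, 7.1, 7.4, 8.9, 16.0, 18.0
Best 4: 0.8, 1.2, 2.1, 4.8
Average of best = 8.9 / 4 = 2.225
Raw index = 2.225 * 0.96 = 2.136
Handicap index = round(2.136, 1) = 2.1

2.1


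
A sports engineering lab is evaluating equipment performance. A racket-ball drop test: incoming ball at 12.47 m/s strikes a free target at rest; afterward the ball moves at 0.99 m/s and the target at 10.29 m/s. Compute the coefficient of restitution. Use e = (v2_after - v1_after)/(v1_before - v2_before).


e = (v2_after - v1_after) / (v1_before - v2_before)
Numerator = 10.29 - 0.99 = 9.3
Denominator = 12.47 - 0 = 12.47
e = 9.3 / 12.47 = 0.7458

0.7458


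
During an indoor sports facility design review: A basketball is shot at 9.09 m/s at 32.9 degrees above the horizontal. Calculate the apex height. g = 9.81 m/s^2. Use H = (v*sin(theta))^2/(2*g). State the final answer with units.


H = (v*sin(theta))^2 / (2*g)
vy = v*sin(theta) = 9.09 * sin(32.9 deg) = 4.9375 m/s
H = vy^2 / (2*g) = 24.3785 / (2*9.81)
H = 24.3785 / 19.62 = 1.2425 m

1.2425 m


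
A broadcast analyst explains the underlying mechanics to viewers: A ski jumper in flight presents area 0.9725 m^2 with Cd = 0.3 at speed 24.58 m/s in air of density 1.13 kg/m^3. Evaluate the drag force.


Fd = 0.5 * Cd * rho * A * v^2
Fd = 0.5 * 0.3 * 1.13 * 0.9725 * 24.58^2
v^2 = 604.1764
Fd = 0.5 * 0.3 * 1.13 * 0.9725 * 604.1764 = 99.5917 N

99.5917 N


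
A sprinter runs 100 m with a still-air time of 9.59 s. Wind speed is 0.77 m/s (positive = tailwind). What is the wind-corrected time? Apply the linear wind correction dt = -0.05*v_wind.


dt = -0.05 * v_wind = -0.05 * 0.77 = -0.0385 s
t_corrected = t_still + dt = 9.59 + (-0.0385)
t_corrected = 9.5515 s

9.5515 s


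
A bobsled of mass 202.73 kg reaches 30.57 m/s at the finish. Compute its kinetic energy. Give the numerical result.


KE = 0.5 * m * v^2
KE = 0.5 * 202.73 * 30.57^2
KE = 0.5 * 202.73 * 934.5249 = 94728.1165 J

94728.1165 J


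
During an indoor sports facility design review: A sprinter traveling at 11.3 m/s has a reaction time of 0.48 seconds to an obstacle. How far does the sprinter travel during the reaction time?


d = v * t
d = 11.3 * 0.48
d = 5.424 m

5.424 m


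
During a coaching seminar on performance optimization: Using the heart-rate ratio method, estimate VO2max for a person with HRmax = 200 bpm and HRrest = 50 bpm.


VO2max = 15.3 * HRmax / HRrest
VO2max = 15.3 * 200 / 50
VO2max = 3060 / 50 = 61.2 mL/kg/min

61.2 mL/kg/min


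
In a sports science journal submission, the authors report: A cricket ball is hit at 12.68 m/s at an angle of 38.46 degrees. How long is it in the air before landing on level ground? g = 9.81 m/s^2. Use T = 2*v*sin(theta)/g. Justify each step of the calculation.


T = 2*v*sin(theta)/g
sin(theta) = sin(38.46 deg) = 0.622
T = 2*12.68*0.622 / 9.81
T = 15.7731 / 9.81 = 1.6079 s

1.6079 s


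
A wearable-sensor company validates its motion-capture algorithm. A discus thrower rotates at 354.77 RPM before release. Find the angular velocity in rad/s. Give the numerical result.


omega = RPM * 2 * pi / 60
omega = 354.77 * 2 * 3.14159 / 60
omega = 2229.0857 / 60 = 37.1514 rad/s

37.1514 rad/s


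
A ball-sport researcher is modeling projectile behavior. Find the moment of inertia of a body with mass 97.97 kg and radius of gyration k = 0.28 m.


I = m * k^2
I = 97.97 * 0.28^2
I = 97.97 * 0.0784 = 7.6808 kg*m^2

7.6808 kg*m^2


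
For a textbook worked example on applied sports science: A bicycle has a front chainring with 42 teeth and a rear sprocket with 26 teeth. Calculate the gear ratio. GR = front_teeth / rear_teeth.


GR = front_teeth / rear_teeth
GR = 42 / 26
GR = 1.6154

1.6154


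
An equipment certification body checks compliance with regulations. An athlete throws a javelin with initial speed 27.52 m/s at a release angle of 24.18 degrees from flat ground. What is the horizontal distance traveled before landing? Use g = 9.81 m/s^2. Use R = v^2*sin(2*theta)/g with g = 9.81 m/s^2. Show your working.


R = v^2 * sin(2*theta) / g
Convert angle to radians: theta = 24.18 deg = 0.422 rad
sin(2*theta) = sin(0.844) = 0.7473
R = 27.52^2 * 0.7473 / 9.81
R = 757.3504 * 0.7473 / 9.81 = 57.6956 m

57.6956 m


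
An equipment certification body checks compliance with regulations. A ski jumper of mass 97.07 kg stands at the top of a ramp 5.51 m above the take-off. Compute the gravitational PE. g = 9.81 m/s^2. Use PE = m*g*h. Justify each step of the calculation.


PE = m * g * h
PE = 97.07 * 9.81 * 5.51
PE = 952.2567 * 5.51 = 5246.9344 J

5246.9344 J


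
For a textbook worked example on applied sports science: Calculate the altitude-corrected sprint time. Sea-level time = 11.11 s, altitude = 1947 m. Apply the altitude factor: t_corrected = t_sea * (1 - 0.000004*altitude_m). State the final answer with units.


Correction factor = 1 - 0.000004 * 1947 = 0.992212
t_corrected = t_sea * factor = 11.11 * 0.992212
t_corrected = 11.0235 s

11.0235 s


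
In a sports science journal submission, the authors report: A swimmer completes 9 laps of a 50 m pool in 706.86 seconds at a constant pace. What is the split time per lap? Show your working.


Split time = total_time / n_laps = 706.86 / 9
Split time = 78.54 s per lap

78.54 s


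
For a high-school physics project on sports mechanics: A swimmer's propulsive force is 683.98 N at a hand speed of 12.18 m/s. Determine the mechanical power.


P = F * v
P = 683.98 * 12.18
P = 8330.8764 W

8330.8764 W


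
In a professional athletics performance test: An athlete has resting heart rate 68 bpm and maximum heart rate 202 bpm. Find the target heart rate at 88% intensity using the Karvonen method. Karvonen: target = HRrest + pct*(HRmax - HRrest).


Target = HRrest + pct*(HRmax - HRrest)
Heart rate reserve = HRmax - HRrest = 202 - 68 = 134 bpm
Fraction = 88% = 0.88
Target = 68 + 0.88 * 134
Target = 68 + 117.92 = 185.92 bpm

185.92 bpm


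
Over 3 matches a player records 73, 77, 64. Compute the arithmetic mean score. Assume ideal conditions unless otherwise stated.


Average = sum / n
Sum = 214
Average = 214 / 3 = 71.3333

71.3333


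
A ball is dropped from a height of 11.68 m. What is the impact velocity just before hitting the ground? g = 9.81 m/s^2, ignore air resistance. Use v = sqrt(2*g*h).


v = sqrt(2 * g * h)
v = sqrt(2 * 9.81 * 11.68)
v = sqrt(229.1616) = 15.1381 m/s

15.1381 m/s


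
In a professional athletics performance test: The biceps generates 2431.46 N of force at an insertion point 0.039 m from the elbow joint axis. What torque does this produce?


tau = F * d
tau = 2431.46 * 0.039
tau = 94.8269 N*m

94.8269 N*m


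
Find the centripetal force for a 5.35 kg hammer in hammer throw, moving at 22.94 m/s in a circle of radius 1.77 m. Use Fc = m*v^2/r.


Fc = m * v^2 / r
v^2 = 22.94^2 = 526.2436
Fc = 5.35 * 526.2436 / 1.77
Fc = 2815.4033 / 1.77 = 1590.6233 N

1590.6233 N


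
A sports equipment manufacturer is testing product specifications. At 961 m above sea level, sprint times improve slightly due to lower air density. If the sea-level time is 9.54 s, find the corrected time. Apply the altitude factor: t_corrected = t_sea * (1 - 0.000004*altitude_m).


Correction factor = 1 - 0.000004 * 961 = 0.996156
t_corrected = t_sea * factor = 9.54 * 0.996156
t_corrected = 9.5033 s

9.5033 s


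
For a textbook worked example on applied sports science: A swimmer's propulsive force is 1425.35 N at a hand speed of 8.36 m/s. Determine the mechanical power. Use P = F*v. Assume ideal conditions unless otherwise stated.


P = F * v
P = 1425.35 * 8.36
P = 11915.926 W

11915.926 W


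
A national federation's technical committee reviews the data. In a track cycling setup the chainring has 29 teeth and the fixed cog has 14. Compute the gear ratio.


GR = front_teeth / rear_teeth
GR = 29 / 14
GR = 2.0714

2.0714


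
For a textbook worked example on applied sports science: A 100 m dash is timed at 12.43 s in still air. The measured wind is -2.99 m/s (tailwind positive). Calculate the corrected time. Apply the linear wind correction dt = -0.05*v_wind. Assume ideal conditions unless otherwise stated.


dt = -0.05 * v_wind = -0.05 * -2.99 = 0.1495 s
t_corrected = t_still + dt = 12.43 + (0.1495)
t_corrected = 12.5795 s

12.5795 s


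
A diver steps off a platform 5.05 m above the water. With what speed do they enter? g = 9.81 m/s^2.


v = sqrt(2 * g * h)
v = sqrt(2 * 9.81 * 5.05)
v = sqrt(99.081) = 9.9539 m/s

9.9539 m/s


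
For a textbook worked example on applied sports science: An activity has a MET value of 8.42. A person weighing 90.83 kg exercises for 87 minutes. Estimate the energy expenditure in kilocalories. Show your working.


kcal = MET * mass * time_hr
Convert time: 87 min = 1.45 hr
kcal = 8.42 * 90.83 * 1.45
kcal = 1108.9435 kcal

1108.9435 kcal


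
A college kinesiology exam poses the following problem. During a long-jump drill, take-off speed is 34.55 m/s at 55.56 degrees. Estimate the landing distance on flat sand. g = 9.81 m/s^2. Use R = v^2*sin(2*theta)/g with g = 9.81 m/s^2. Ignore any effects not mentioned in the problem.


R = v^2 * sin(2*theta) / g
Convert angle to radians: theta = 55.56 deg = 0.9697 rad
sin(2*theta) = sin(1.9394) = 0.9328
R = 34.55^2 * 0.9328 / 9.81
R = 1193.7025 * 0.9328 / 9.81 = 113.5086 m

113.5086 m


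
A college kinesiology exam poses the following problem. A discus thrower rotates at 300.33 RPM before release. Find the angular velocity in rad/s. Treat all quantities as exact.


omega = RPM * 2 * pi / 60
omega = 300.33 * 2 * 3.14159 / 60
omega = 1887.029 / 60 = 31.4505 rad/s

31.4505 rad/s


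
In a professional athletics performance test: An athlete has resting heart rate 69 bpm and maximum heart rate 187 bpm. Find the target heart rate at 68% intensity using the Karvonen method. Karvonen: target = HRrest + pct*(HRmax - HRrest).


Target = HRrest + pct*(HRmax - HRrest)
Heart rate reserve = HRmax - HRrest = 187 - 69 = 118 bpm
Fraction = 68% = 0.68
Target = 69 + 0.68 * 118
Target = 69 + 80.24 = 149.24 bpm

149.24 bpm


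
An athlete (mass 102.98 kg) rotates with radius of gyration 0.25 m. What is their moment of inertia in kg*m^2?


I = m * k^2
I = 102.98 * 0.25^2
I = 102.98 * 0.0625 = 6.4363 kg*m^2

6.4363 kg*m^2


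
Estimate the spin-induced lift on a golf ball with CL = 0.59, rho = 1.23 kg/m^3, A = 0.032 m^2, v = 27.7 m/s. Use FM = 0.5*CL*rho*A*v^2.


FM = 0.5 * CL * rho * A * v^2
FM = 0.5 * 0.59 * 1.23 * 0.032 * 27.7^2
v^2 = 767.29
FM = 0.5 * 0.59 * 1.23 * 0.032 * 767.29 = 8.9092 N

8.9092 N


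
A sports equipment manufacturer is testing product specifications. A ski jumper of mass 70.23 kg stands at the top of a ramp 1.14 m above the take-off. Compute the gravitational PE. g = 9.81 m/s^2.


PE = m * g * h
PE = 70.23 * 9.81 * 1.14
PE = 688.9563 * 1.14 = 785.4102 J

785.4102 J


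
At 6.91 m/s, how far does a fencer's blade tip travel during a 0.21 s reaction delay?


d = v * t
d = 6.91 * 0.21
d = 1.4511 m

1.4511 m


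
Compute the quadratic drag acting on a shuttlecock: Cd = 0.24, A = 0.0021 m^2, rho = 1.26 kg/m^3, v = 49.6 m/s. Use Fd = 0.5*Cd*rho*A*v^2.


Fd = 0.5 * Cd * rho * A * v^2
Fd = 0.5 * 0.24 * 1.26 * 0.0021 * 49.6^2
v^2 = 2460.16
Fd = 0.5 * 0.24 * 1.26 * 0.0021 * 2460.16 = 0.7812 N

0.7812 N


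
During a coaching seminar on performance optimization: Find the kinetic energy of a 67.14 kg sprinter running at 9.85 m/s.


KE = 0.5 * m * v^2
KE = 0.5 * 67.14 * 9.85^2
KE = 0.5 * 67.14 * 97.0225 = 3257.0453 J

3257.0453 J


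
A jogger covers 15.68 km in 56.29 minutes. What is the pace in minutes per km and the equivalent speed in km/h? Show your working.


Pace = time / distance = 56.29 min / 15.68 km = 3.5899 min/km
Speed = distance / time_in_hours = 15.68 / 0.9382 hr
Speed = 16.7134 km/h

3.5899 min/km, 16.7134 km/h


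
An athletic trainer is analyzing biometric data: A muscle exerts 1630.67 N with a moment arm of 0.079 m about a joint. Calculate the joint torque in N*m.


tau = F * d
tau = 1630.67 * 0.079
tau = 128.8229 N*m

128.8229 N*m


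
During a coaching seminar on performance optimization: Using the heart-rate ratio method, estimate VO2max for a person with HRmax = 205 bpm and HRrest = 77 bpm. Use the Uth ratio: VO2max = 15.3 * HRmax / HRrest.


VO2max = 15.3 * HRmax / HRrest
VO2max = 15.3 * 205 / 77
VO2max = 3136.5 / 77 = 40.7338 mL/kg/min

40.7338 mL/kg/min


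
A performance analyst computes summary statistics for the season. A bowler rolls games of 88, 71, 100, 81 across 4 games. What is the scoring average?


Average = sum / n
Sum = 340
Average = 340 / 4 = 85

85


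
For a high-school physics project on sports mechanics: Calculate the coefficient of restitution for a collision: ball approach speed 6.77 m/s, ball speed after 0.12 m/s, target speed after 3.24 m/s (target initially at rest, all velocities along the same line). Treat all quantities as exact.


e = (v2_after - v1_after) / (v1_before - v2_before)
Numerator = 3.24 - 0.12 = 3.12
Denominator = 6.77 - 0 = 6.77
e = 3.12 / 6.77 = 0.4609

0.4609


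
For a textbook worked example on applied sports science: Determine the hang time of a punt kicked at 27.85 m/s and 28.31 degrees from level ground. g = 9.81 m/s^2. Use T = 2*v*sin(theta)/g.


T = 2*v*sin(theta)/g
sin(theta) = sin(28.31 deg) = 0.4742
T = 2*27.85*0.4742 / 9.81
T = 26.4153 / 9.81 = 2.6927 s

2.6927 s


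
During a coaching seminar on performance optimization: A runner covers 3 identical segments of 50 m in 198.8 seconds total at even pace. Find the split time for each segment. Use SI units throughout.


Split time = total_time / n_laps = 198.8 / 3
Split time = 66.2667 s per lap

66.2667 s


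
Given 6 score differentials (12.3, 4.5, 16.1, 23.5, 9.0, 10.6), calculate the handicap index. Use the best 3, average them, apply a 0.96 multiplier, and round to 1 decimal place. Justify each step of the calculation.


All differentials: 12.3, 4.5, 16.1, 23.5, 9.0, 10.6
Sorted: 4.5, 9.0, 10.6, 12.3, 16.1, 23.5
Best 3: 4.5, 9.0, 10.6
Average of best = 24.1 / 3 = 8.0333
Raw index = 8.0333 * 0.96 = 7.712
Handicap index = round(7.712, 1) = 7.7

7.7


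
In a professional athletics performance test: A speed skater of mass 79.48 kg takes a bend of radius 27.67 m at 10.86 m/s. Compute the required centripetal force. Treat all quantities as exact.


Fc = m * v^2 / r
v^2 = 10.86^2 = 117.9396
Fc = 79.48 * 117.9396 / 27.67
Fc = 9373.8394 / 27.67 = 338.7727 N

338.7727 N


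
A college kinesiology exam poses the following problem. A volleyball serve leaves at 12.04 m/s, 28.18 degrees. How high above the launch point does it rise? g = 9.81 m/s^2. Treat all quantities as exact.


H = (v*sin(theta))^2 / (2*g)
vy = v*sin(theta) = 12.04 * sin(28.18 deg) = 5.6858 m/s
H = vy^2 / (2*g) = 32.3284 / (2*9.81)
H = 32.3284 / 19.62 = 1.6477 m

1.6477 m


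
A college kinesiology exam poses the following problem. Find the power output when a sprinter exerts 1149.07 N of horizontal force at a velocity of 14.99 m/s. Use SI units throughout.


P = F * v
P = 1149.07 * 14.99
P = 17224.5593 W

17224.5593 W


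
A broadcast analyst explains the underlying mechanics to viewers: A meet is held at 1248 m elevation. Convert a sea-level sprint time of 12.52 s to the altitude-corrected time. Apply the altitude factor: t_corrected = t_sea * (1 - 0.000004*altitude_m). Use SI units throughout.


Correction factor = 1 - 0.000004 * 1248 = 0.995008
t_corrected = t_sea * factor = 12.52 * 0.995008
t_corrected = 12.4575 s

12.4575 s


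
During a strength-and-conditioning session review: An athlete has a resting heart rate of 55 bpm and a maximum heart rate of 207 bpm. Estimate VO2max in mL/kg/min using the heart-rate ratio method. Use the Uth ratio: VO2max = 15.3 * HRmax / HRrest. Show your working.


VO2max = 15.3 * HRmax / HRrest
VO2max = 15.3 * 207 / 55
VO2max = 3167.1 / 55 = 57.5836 mL/kg/min

57.5836 mL/kg/min


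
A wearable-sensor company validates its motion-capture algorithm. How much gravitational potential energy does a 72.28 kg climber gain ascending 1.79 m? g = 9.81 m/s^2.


PE = m * g * h
PE = 72.28 * 9.81 * 1.79
PE = 709.0668 * 1.79 = 1269.2296 J

1269.2296 J


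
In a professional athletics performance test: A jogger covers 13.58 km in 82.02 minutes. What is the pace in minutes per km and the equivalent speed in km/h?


Pace = time / distance = 82.02 min / 13.58 km = 6.0398 min/km
Speed = distance / time_in_hours = 13.58 / 1.367 hr
Speed = 9.9342 km/h

6.0398 min/km, 9.9342 km/h


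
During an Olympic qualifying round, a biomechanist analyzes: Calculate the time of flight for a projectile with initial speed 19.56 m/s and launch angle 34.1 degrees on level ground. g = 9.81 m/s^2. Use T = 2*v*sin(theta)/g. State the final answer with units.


T = 2*v*sin(theta)/g
sin(theta) = sin(34.1 deg) = 0.5606
T = 2*19.56*0.5606 / 9.81
T = 21.9322 / 9.81 = 2.2357 s

2.2357 s


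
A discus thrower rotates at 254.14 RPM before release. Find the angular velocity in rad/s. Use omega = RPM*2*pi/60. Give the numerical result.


omega = RPM * 2 * pi / 60
omega = 254.14 * 2 * 3.14159 / 60
omega = 1596.8087 / 60 = 26.6135 rad/s

26.6135 rad/s


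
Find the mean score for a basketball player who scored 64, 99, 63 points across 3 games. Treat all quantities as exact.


Average = sum / n
Sum = 226
Average = 226 / 3 = 75.3333

75.3333


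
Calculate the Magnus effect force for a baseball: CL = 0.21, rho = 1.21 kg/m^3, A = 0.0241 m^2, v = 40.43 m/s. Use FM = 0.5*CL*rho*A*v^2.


FM = 0.5 * CL * rho * A * v^2
FM = 0.5 * 0.21 * 1.21 * 0.0241 * 40.43^2
v^2 = 1634.5849
FM = 0.5 * 0.21 * 1.21 * 0.0241 * 1634.5849 = 5.0049 N

5.0049 N


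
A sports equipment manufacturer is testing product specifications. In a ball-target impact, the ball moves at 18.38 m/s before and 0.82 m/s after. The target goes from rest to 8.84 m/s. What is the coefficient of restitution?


e = (v2_after - v1_after) / (v1_before - v2_before)
Numerator = 8.84 - 0.82 = 8.02
Denominator = 18.38 - 0 = 18.38
e = 8.02 / 18.38 = 0.4363

0.4363


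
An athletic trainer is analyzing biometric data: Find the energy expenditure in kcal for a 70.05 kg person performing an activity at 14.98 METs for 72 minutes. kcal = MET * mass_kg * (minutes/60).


kcal = MET * mass * time_hr
Convert time: 72 min = 1.2 hr
kcal = 14.98 * 70.05 * 1.2
kcal = 1259.2188 kcal

1259.2188 kcal


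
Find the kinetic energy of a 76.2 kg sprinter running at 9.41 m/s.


KE = 0.5 * m * v^2
KE = 0.5 * 76.2 * 9.41^2
KE = 0.5 * 76.2 * 88.5481 = 3373.6826 J

3373.6826 J


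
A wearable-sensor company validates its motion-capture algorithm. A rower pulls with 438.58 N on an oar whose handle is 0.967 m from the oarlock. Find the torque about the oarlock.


tau = F * d
tau = 438.58 * 0.967
tau = 424.1069 N*m

424.1069 N*m


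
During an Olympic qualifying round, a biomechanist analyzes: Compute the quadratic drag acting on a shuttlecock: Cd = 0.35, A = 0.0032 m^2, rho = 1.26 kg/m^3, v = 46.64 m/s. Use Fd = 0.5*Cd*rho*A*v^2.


Fd = 0.5 * Cd * rho * A * v^2
Fd = 0.5 * 0.35 * 1.26 * 0.0032 * 46.64^2
v^2 = 2175.2896
Fd = 0.5 * 0.35 * 1.26 * 0.0032 * 2175.2896 = 1.5349 N

1.5349 N


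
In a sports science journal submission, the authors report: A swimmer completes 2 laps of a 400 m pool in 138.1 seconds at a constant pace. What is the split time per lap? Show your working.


Split time = total_time / n_laps = 138.1 / 2
Split time = 69.05 s per lap

69.05 s


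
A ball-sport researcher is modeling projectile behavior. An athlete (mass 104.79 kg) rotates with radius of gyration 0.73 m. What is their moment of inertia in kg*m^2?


I = m * k^2
I = 104.79 * 0.73^2
I = 104.79 * 0.5329 = 55.8426 kg*m^2

55.8426 kg*m^2


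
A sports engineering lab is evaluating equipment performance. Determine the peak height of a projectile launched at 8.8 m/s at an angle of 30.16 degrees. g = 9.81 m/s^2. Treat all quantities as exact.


H = (v*sin(theta))^2 / (2*g)
vy = v*sin(theta) = 8.8 * sin(30.16 deg) = 4.4213 m/s
H = vy^2 / (2*g) = 19.5476 / (2*9.81)
H = 19.5476 / 19.62 = 0.9963 m

0.9963 m


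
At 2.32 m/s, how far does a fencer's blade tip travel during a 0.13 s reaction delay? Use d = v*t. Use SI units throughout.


d = v * t
d = 2.32 * 0.13
d = 0.3016 m

0.3016 m


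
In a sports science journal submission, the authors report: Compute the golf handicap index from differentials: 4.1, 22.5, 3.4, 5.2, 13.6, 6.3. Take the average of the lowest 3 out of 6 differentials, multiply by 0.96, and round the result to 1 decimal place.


All differentials: 4.1, 22.5, 3.4, 5.2, 13.6, 6.3
Sorted: 3.4, 4.1, 5.2, 6.3, 13.6, 22.5
Best 3: 3.4, 4.1, 5.2
Average of best = 12.7 / 3 = 4.2333
Raw index = 4.2333 * 0.96 = 4.064
Handicap index = round(4.064, 1) = 4.1

4.1


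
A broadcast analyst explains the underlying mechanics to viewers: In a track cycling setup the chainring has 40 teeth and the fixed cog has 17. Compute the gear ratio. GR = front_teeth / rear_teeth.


GR = front_teeth / rear_teeth
GR = 40 / 17
GR = 2.3529

2.3529


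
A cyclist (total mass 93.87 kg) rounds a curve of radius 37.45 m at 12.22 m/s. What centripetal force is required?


Fc = m * v^2 / r
v^2 = 12.22^2 = 149.3284
Fc = 93.87 * 149.3284 / 37.45
Fc = 14017.4569 / 37.45 = 374.2979 N

374.2979 N


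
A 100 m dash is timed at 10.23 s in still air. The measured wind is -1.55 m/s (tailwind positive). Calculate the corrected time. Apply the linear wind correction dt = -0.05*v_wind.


dt = -0.05 * v_wind = -0.05 * -1.55 = 0.0775 s
t_corrected = t_still + dt = 10.23 + (0.0775)
t_corrected = 10.3075 s

10.3075 s


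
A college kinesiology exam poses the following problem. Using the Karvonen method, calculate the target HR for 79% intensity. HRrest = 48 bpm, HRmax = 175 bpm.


Target = HRrest + pct*(HRmax - HRrest)
Heart rate reserve = HRmax - HRrest = 175 - 48 = 127 bpm
Fraction = 79% = 0.79
Target = 48 + 0.79 * 127
Target = 48 + 100.33 = 148.33 bpm

148.33 bpm


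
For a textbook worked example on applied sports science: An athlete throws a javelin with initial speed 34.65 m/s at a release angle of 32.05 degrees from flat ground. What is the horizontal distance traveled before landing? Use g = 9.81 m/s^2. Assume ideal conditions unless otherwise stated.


R = v^2 * sin(2*theta) / g
Convert angle to radians: theta = 32.05 deg = 0.5594 rad
sin(2*theta) = sin(1.1188) = 0.8996
R = 34.65^2 * 0.8996 / 9.81
R = 1200.6225 * 0.8996 / 9.81 = 110.0947 m

110.0947 m


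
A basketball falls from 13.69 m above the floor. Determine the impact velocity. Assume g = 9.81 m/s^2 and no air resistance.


v = sqrt(2 * g * h)
v = sqrt(2 * 9.81 * 13.69)
v = sqrt(268.5978) = 16.389 m/s

16.389 m/s


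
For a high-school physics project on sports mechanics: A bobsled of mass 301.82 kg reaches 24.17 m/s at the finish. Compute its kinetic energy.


KE = 0.5 * m * v^2
KE = 0.5 * 301.82 * 24.17^2
KE = 0.5 * 301.82 * 584.1889 = 88159.9469 J

88159.9469 J


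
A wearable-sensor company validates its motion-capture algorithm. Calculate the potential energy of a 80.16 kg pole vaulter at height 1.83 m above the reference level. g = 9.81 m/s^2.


PE = m * g * h
PE = 80.16 * 9.81 * 1.83
PE = 786.3696 * 1.83 = 1439.0564 J

1439.0564 J


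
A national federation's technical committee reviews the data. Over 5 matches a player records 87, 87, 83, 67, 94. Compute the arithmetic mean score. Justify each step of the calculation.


Average = sum / n
Sum = 418
Average = 418 / 5 = 83.6

83.6


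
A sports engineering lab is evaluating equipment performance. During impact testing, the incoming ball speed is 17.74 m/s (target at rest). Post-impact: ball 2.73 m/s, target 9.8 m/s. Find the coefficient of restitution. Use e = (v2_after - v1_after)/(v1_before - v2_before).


e = (v2_after - v1_after) / (v1_before - v2_before)
Numerator = 9.8 - 2.73 = 7.07
Denominator = 17.74 - 0 = 17.74
e = 7.07 / 17.74 = 0.3985

0.3985


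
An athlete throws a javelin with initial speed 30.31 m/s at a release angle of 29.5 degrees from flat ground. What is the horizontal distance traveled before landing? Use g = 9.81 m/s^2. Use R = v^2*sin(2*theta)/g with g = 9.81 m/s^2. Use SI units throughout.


R = v^2 * sin(2*theta) / g
Convert angle to radians: theta = 29.5 deg = 0.5149 rad
sin(2*theta) = sin(1.0297) = 0.8572
R = 30.31^2 * 0.8572 / 9.81
R = 918.6961 * 0.8572 / 9.81 = 80.2728 m

80.2728 m


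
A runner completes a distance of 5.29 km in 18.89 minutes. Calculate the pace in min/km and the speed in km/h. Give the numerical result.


Pace = time / distance = 18.89 min / 5.29 km = 3.5709 min/km
Speed = distance / time_in_hours = 5.29 / 0.3148 hr
Speed = 16.8025 km/h

3.5709 min/km, 16.8025 km/h


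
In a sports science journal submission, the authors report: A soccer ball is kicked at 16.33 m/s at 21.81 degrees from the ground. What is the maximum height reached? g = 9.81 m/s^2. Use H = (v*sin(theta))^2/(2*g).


H = (v*sin(theta))^2 / (2*g)
vy = v*sin(theta) = 16.33 * sin(21.81 deg) = 6.0671 m/s
H = vy^2 / (2*g) = 36.8095 / (2*9.81)
H = 36.8095 / 19.62 = 1.8761 m

1.8761 m


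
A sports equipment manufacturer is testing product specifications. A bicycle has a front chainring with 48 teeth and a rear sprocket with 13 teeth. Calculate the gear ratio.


GR = front_teeth / rear_teeth
GR = 48 / 13
GR = 3.6923

3.6923


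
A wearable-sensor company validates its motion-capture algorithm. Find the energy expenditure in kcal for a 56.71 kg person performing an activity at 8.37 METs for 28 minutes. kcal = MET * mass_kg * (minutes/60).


kcal = MET * mass * time_hr
Convert time: 28 min = 0.4667 hr
kcal = 8.37 * 56.71 * 0.4667
kcal = 221.5093 kcal

221.5093 kcal


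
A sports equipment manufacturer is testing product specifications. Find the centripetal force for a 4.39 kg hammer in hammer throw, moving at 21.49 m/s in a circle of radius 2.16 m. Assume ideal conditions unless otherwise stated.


Fc = m * v^2 / r
v^2 = 21.49^2 = 461.8201
Fc = 4.39 * 461.8201 / 2.16
Fc = 2027.3902 / 2.16 = 938.6066 N

938.6066 N


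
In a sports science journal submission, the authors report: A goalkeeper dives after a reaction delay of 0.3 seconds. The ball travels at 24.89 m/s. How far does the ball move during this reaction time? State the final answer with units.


d = v * t
d = 24.89 * 0.3
d = 7.467 m

7.467 m


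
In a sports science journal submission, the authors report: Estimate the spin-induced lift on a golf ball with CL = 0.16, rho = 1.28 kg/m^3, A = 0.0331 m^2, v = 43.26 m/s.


FM = 0.5 * CL * rho * A * v^2
FM = 0.5 * 0.16 * 1.28 * 0.0331 * 43.26^2
v^2 = 1871.4276
FM = 0.5 * 0.16 * 1.28 * 0.0331 * 1871.4276 = 6.3431 N

6.3431 N


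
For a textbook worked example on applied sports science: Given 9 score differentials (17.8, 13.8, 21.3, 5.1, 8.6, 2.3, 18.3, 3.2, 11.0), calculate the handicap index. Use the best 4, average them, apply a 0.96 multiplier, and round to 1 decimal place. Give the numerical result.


All differentials: 17.8, 13.8, 21.3, 5.1, 8.6, 2.3, 18.3, 3.2, 11.0
Sorted: 2.3, 3.2, 5.1, 8.6, 11.0, 13.8, 17.8, 18.3, 21.3
Best 4: 2.3, 3.2, 5.1, 8.6
Average of best = 19.2 / 4 = 4.8
Raw index = 4.8 * 0.96 = 4.608
Handicap index = round(4.608, 1) = 4.6

4.6


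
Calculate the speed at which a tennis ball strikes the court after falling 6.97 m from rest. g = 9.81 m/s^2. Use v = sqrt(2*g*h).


v = sqrt(2 * g * h)
v = sqrt(2 * 9.81 * 6.97)
v = sqrt(136.7514) = 11.6941 m/s

11.6941 m/s


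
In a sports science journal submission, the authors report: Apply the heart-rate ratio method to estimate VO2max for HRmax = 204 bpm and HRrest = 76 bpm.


VO2max = 15.3 * HRmax / HRrest
VO2max = 15.3 * 204 / 76
VO2max = 3121.2 / 76 = 41.0684 mL/kg/min

41.0684 mL/kg/min


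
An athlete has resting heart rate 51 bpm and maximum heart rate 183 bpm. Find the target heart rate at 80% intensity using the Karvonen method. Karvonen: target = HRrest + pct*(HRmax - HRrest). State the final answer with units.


Target = HRrest + pct*(HRmax - HRrest)
Heart rate reserve = HRmax - HRrest = 183 - 51 = 132 bpm
Fraction = 80% = 0.8
Target = 51 + 0.8 * 132
Target = 51 + 105.6 = 156.6 bpm

156.6 bpm


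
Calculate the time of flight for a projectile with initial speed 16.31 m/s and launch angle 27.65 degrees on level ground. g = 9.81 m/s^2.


T = 2*v*sin(theta)/g
sin(theta) = sin(27.65 deg) = 0.4641
T = 2*16.31*0.4641 / 9.81
T = 15.1379 / 9.81 = 1.5431 s

1.5431 s


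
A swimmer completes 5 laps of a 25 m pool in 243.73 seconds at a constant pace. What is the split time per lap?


Split time = total_time / n_laps = 243.73 / 5
Split time = 48.746 s per lap

48.746 s


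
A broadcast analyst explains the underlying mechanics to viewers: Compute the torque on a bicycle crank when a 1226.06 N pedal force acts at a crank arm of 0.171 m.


tau = F * d
tau = 1226.06 * 0.171
tau = 209.6563 N*m

209.6563 N*m


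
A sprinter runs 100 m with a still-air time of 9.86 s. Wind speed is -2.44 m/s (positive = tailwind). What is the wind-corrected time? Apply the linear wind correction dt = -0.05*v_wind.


dt = -0.05 * v_wind = -0.05 * -2.44 = 0.122 s
t_corrected = t_still + dt = 9.86 + (0.122)
t_corrected = 9.982 s

9.982 s


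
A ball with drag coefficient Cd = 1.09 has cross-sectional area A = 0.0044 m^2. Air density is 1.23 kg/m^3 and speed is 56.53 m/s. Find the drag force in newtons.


Fd = 0.5 * Cd * rho * A * v^2
Fd = 0.5 * 1.09 * 1.23 * 0.0044 * 56.53^2
v^2 = 3195.6409
Fd = 0.5 * 1.09 * 1.23 * 0.0044 * 3195.6409 = 9.4257 N

9.4257 N


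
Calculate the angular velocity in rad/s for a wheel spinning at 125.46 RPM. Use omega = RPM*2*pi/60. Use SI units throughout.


omega = RPM * 2 * pi / 60
omega = 125.46 * 2 * 3.14159 / 60
omega = 788.2884 / 60 = 13.1381 rad/s

13.1381 rad/s


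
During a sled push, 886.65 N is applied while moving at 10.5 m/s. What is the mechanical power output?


P = F * v
P = 886.65 * 10.5
P = 9309.825 W

9309.825 W


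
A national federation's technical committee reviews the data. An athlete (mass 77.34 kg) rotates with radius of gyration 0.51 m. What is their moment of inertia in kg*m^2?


I = m * k^2
I = 77.34 * 0.51^2
I = 77.34 * 0.2601 = 20.1161 kg*m^2

20.1161 kg*m^2


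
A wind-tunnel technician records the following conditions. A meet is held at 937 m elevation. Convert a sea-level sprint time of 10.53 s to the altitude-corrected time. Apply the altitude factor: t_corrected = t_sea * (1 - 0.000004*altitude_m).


Correction factor = 1 - 0.000004 * 937 = 0.996252
t_corrected = t_sea * factor = 10.53 * 0.996252
t_corrected = 10.4905 s

10.4905 s


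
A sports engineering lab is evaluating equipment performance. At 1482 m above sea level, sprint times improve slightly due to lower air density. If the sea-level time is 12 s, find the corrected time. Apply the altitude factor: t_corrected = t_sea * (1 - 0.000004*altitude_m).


Correction factor = 1 - 0.000004 * 1482 = 0.994072
t_corrected = t_sea * factor = 12 * 0.994072
t_corrected = 11.9289 s

11.9289 s


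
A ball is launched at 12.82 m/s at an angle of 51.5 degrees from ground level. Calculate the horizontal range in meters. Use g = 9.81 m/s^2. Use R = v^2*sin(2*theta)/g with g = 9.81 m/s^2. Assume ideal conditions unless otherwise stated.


R = v^2 * sin(2*theta) / g
Convert angle to radians: theta = 51.5 deg = 0.8988 rad
sin(2*theta) = sin(1.7977) = 0.9744
R = 12.82^2 * 0.9744 / 9.81
R = 164.3524 * 0.9744 / 9.81 = 16.3242 m

16.3242 m


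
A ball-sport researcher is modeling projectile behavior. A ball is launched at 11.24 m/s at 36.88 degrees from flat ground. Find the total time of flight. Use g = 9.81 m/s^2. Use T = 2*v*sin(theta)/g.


T = 2*v*sin(theta)/g
sin(theta) = sin(36.88 deg) = 0.6001
T = 2*11.24*0.6001 / 9.81
T = 13.4912 / 9.81 = 1.3752 s

1.3752 s


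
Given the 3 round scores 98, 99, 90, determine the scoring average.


Average = sum / n
Sum = 287
Average = 287 / 3 = 95.6667

95.6667


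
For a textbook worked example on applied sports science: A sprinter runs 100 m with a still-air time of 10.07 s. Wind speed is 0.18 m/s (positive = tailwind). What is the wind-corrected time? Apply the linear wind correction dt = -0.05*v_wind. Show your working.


dt = -0.05 * v_wind = -0.05 * 0.18 = -0.009 s
t_corrected = t_still + dt = 10.07 + (-0.009)
t_corrected = 10.061 s

10.061 s


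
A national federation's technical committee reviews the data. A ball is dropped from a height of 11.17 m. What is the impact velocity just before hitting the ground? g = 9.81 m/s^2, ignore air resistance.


v = sqrt(2 * g * h)
v = sqrt(2 * 9.81 * 11.17)
v = sqrt(219.1554) = 14.8039 m/s

14.8039 m/s


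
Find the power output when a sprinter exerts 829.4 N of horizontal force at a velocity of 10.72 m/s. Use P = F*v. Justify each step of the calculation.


P = F * v
P = 829.4 * 10.72
P = 8891.168 W

8891.168 W


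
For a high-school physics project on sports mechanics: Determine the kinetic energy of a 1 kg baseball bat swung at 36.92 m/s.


KE = 0.5 * m * v^2
KE = 0.5 * 1 * 36.92^2
KE = 0.5 * 1 * 1363.0864 = 681.5432 J

681.5432 J


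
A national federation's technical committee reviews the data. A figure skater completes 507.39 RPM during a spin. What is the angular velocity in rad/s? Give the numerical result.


omega = RPM * 2 * pi / 60
omega = 507.39 * 2 * 3.14159 / 60
omega = 3188.0254 / 60 = 53.1338 rad/s

53.1338 rad/s


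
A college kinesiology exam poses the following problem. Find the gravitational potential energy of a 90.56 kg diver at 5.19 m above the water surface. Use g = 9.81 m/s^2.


PE = m * g * h
PE = 90.56 * 9.81 * 5.19
PE = 888.3936 * 5.19 = 4610.7628 J

4610.7628 J


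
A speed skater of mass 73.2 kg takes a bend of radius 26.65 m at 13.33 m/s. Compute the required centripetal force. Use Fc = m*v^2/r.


Fc = m * v^2 / r
v^2 = 13.33^2 = 177.6889
Fc = 73.2 * 177.6889 / 26.65
Fc = 13006.8275 / 26.65 = 488.0611 N

488.0611 N


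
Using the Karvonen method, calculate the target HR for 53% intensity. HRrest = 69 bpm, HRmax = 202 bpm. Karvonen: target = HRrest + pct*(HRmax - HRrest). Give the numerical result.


Target = HRrest + pct*(HRmax - HRrest)
Heart rate reserve = HRmax - HRrest = 202 - 69 = 133 bpm
Fraction = 53% = 0.53
Target = 69 + 0.53 * 133
Target = 69 + 70.49 = 139.49 bpm

139.49 bpm


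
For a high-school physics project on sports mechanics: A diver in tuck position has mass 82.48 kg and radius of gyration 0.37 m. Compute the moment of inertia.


I = m * k^2
I = 82.48 * 0.37^2
I = 82.48 * 0.1369 = 11.2915 kg*m^2

11.2915 kg*m^2


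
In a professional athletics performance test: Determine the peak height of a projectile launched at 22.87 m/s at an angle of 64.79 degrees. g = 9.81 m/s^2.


H = (v*sin(theta))^2 / (2*g)
vy = v*sin(theta) = 22.87 * sin(64.79 deg) = 20.6917 m/s
H = vy^2 / (2*g) = 428.1462 / (2*9.81)
H = 428.1462 / 19.62 = 21.8219 m

21.8219 m


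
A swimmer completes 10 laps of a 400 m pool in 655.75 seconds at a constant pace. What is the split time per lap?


Split time = total_time / n_laps = 655.75 / 10
Split time = 65.575 s per lap

65.575 s


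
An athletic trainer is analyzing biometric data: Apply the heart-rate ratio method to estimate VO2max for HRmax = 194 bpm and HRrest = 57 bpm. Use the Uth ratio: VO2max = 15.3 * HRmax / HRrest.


VO2max = 15.3 * HRmax / HRrest
VO2max = 15.3 * 194 / 57
VO2max = 2968.2 / 57 = 52.0737 mL/kg/min

52.0737 mL/kg/min


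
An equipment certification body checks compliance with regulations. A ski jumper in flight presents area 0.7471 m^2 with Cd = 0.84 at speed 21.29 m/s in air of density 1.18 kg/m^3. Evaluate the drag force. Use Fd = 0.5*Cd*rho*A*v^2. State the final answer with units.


Fd = 0.5 * Cd * rho * A * v^2
Fd = 0.5 * 0.84 * 1.18 * 0.7471 * 21.29^2
v^2 = 453.2641
Fd = 0.5 * 0.84 * 1.18 * 0.7471 * 453.2641 = 167.8268 N

167.8268 N


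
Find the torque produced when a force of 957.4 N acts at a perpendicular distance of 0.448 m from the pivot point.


tau = F * d
tau = 957.4 * 0.448
tau = 428.9152 N*m

428.9152 N*m


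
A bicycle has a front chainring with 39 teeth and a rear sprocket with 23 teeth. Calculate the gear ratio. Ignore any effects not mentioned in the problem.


GR = front_teeth / rear_teeth
GR = 39 / 23
GR = 1.6957

1.6957


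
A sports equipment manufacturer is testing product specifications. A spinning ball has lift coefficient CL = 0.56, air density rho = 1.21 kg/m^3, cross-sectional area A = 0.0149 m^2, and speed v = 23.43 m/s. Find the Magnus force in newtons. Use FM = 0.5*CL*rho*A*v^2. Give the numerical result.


FM = 0.5 * CL * rho * A * v^2
FM = 0.5 * 0.56 * 1.21 * 0.0149 * 23.43^2
v^2 = 548.9649
FM = 0.5 * 0.56 * 1.21 * 0.0149 * 548.9649 = 2.7712 N

2.7712 N


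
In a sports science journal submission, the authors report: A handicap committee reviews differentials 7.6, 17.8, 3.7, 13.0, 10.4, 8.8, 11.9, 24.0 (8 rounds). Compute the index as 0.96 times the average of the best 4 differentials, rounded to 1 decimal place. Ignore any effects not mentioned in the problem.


All differentials: 7.6, 17.8, 3.7, 13.0, 10.4, 8.8, 11.9, 24.0
Sorted: 3.7, 7.6, 8.8, 10.4, 11.9, 13.0, 17.8, 24.0
Best 4: 3.7, 7.6, 8.8, 10.4
Average of best = 30.5 / 4 = 7.625
Raw index = 7.625 * 0.96 = 7.32
Handicap index = round(7.32, 1) = 7.3

7.3


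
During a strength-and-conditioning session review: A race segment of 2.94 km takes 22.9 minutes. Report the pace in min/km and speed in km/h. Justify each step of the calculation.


Pace = time / distance = 22.9 min / 2.94 km = 7.7891 min/km
Speed = distance / time_in_hours = 2.94 / 0.3817 hr
Speed = 7.7031 km/h

7.7891 min/km, 7.7031 km/h


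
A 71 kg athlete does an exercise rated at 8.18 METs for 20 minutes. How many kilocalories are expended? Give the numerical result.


kcal = MET * mass * time_hr
Convert time: 20 min = 0.3333 hr
kcal = 8.18 * 71 * 0.3333
kcal = 193.5933 kcal

193.5933 kcal


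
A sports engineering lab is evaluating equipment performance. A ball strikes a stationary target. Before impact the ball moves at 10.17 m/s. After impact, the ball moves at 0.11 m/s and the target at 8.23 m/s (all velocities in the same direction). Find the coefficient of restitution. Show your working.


e = (v2_after - v1_after) / (v1_before - v2_before)
Numerator = 8.23 - 0.11 = 8.12
Denominator = 10.17 - 0 = 10.17
e = 8.12 / 10.17 = 0.7984

0.7984
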